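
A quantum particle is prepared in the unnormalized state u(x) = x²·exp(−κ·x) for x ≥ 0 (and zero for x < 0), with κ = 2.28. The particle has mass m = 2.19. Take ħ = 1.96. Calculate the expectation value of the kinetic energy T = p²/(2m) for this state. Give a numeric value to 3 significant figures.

T = −(ħ²/2m) d²/dx², so ⟨T⟩ = −(ħ²/2m) ∫ u*·u'' dx / ∫|u|² dx; with m = 2.19.
Differentiate x²·exp(−κ·x) with the product rule; every integrand then reduces to terms xʲ·e^(−2κx) on [0, ∞), with ∫₀^∞ xʲ·e^(−2κx) dx = j!/(2κ)^(j+1).
State is unnormalized: ∫|u|² dx = 0.012173, and ∫u*·(−ħ²/2m · u'') dx = 0.018500, so ⟨T⟩ = 0.018500 / 0.012173.
⟨T⟩ = 1.5198.

1.52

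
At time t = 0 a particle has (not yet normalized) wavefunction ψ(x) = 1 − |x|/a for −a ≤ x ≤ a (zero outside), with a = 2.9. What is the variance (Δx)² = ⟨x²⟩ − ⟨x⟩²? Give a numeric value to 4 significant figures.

0.8410

Compute ⟨x⟩ and ⟨x²⟩ separately, then (Δx)² = ⟨x²⟩ − ⟨x⟩².
ψ is even, so ∫ over [−a, a] = 2∫₀ᵃ with ψ = 1 − x/a there: ∫₀ᵃ (1 − x/a)² dx = a/3, ∫₀ᵃ x²(1 − x/a)² dx = a³/30, ∫₀ᵃ x⁴(1 − x/a)² dx = a⁵/105.
Normalization: ∫|ψ|² dx = 1.9333.
⟨x⟩ = 0.0000 and ⟨x²⟩ = 0.84100.
(Δx)² = 0.84100 − (0.0000)² = 0.84100.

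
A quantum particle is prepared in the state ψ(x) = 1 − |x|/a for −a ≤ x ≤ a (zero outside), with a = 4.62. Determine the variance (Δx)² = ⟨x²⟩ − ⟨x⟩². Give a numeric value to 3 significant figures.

2.13

Compute ⟨x⟩ and ⟨x²⟩ separately, then (Δx)² = ⟨x²⟩ − ⟨x⟩².
ψ is even, so ∫ over [−a, a] = 2∫₀ᵃ with ψ = 1 − x/a there: ∫₀ᵃ (1 − x/a)² dx = a/3, ∫₀ᵃ x²(1 − x/a)² dx = a³/30, ∫₀ᵃ x⁴(1 − x/a)² dx = a⁵/105.
Normalization: ∫|ψ|² dx = 3.0800.
⟨x⟩ = 0.0000 and ⟨x²⟩ = 2.1344.
(Δx)² = 2.1344 − (0.0000)² = 2.1344.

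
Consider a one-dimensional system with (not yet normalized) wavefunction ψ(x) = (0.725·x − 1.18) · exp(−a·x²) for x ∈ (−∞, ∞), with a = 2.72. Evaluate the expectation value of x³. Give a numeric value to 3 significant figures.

⟨x³⟩ = ∫ x³·|ψ|² dx / ∫|ψ|² dx (integrals over the domain).
Expand each integrand as polynomial × e^(−2ax²) and use ∫x^(2j)·e^(−2ax²) dx = (2j−1)!!/(4a)^j · √(π/(2a)), odd powers → 0; here √(π/(2a)) = 0.75993.
State is unnormalized: ∫|ψ|² dx = 1.0948, and ∫ψ*·x³·ψ dx = -0.032953, so ⟨x³⟩ = -0.032953 / 1.0948.
⟨x³⟩ = -0.030098.

-0.0301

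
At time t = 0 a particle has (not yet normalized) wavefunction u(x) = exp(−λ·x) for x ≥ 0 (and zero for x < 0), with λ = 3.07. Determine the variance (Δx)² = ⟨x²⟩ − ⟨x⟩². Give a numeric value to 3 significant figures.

Compute ⟨x⟩ and ⟨x²⟩ separately, then (Δx)² = ⟨x²⟩ − ⟨x⟩².
Every integrand reduces to terms xʲ·e^(−2λx) on [0, ∞); use ∫₀^∞ xʲ·e^(−2λx) dx = j!/(2λ)^(j+1).
Normalization: ∫|u|² dx = 0.16287.
⟨x⟩ = 0.16287 and ⟨x²⟩ = 0.053051.
(Δx)² = 0.053051 − (0.16287)² = 0.026525.

0.0265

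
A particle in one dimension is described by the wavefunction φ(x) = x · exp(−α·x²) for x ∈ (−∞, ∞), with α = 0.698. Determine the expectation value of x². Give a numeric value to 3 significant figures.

⟨x²⟩ = ∫ x²·|φ|² dx / ∫|φ|² dx (integrals over the domain).
Expand each integrand as polynomial × e^(−2αx²) and use ∫x^(2j)·e^(−2αx²) dx = (2j−1)!!/(4α)^j · √(π/(2α)), odd powers → 0; here √(π/(2α)) = 1.5001.
State is unnormalized: ∫|φ|² dx = 0.53730, and ∫φ*·x²·φ dx = 0.57733, so ⟨x²⟩ = 0.57733 / 0.53730.
⟨x²⟩ = 1.0745.

1.07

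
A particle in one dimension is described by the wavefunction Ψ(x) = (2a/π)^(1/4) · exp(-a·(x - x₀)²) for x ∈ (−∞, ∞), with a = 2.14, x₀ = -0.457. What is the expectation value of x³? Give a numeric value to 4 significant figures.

-0.2556

⟨x³⟩ = ∫ x³·|Ψ|² dx (integrals over the domain).
Gaussian moments (u = x − x₀): ∫u^(2j)·e^(−2au²) du = (2j−1)!!/(4a)^j · √(π/(2a)), odd powers integrate to 0; here √(π/(2a)) = 0.85675.
⟨x³⟩ = -0.25561.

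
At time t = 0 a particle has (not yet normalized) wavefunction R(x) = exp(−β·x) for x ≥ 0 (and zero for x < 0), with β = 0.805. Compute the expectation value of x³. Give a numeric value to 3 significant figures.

⟨x³⟩ = ∫ x³·|R|² dx / ∫|R|² dx (integrals over the domain).
Every integrand reduces to terms xʲ·e^(−2βx) on [0, ∞); use ∫₀^∞ xʲ·e^(−2βx) dx = j!/(2β)^(j+1).
State is unnormalized: ∫|R|² dx = 0.62112, and ∫R*·x³·R dx = 0.89299, so ⟨x³⟩ = 0.89299 / 0.62112.
⟨x³⟩ = 1.4377.

1.44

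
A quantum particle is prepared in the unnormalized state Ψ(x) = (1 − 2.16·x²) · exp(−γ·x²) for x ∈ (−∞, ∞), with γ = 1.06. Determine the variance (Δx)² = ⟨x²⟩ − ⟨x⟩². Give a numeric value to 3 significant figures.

0.570

Compute ⟨x⟩ and ⟨x²⟩ separately, then (Δx)² = ⟨x²⟩ − ⟨x⟩².
Expand each integrand as polynomial × e^(−2γx²) and use ∫x^(2j)·e^(−2γx²) dx = (2j−1)!!/(4γ)^j · √(π/(2γ)), odd powers → 0; here √(π/(2γ)) = 1.2173.
Normalization: ∫|Ψ|² dx = 0.92480.
⟨x⟩ = 0.0000 and ⟨x²⟩ = 0.57006.
(Δx)² = 0.57006 − (0.0000)² = 0.57006.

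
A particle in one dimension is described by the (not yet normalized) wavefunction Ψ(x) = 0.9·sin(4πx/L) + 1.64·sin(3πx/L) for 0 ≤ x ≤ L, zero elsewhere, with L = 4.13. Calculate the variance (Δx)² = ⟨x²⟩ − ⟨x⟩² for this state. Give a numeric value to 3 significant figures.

0.857

Compute ⟨x⟩ and ⟨x²⟩ separately, then (Δx)² = ⟨x²⟩ − ⟨x⟩².
On 0 ≤ x ≤ L (j ≠ l): ∫sin²(jπx/L) dx = L/2, ∫sin(jπx/L)·sin(lπx/L) dx = 0; diagonal moments ∫x·sin²(jπx/L) dx = L²/4, ∫x²·sin²(jπx/L) dx = L³·(1/6 − 1/(4j²π²)); cross terms ∫x·sin(jπx/L)·sin(lπx/L) dx = 0 for j + l even and −4jlL²/(π²(j² − l²)²) for j + l odd, ∫x²·sin(jπx/L)·sin(lπx/L) dx = (−1)^(j+l)·4jlL³/(π²(j² − l²)²); higher powers the same way via product-to-sum and parts.
Normalization: ∫|Ψ|² dx = 7.2267.
⟨x⟩ = 1.3735 and ⟨x²⟩ = 2.7432.
(Δx)² = 2.7432 − (1.3735)² = 0.85688.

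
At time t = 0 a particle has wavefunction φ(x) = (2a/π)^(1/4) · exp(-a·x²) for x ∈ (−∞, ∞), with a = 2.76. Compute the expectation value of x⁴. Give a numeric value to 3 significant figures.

⟨x⁴⟩ = ∫ x⁴·|φ|² dx (integrals over the domain).
Gaussian moments: ∫x^(2j)·e^(−2ax²) dx = (2j−1)!!/(4a)^j · √(π/(2a)), odd powers integrate to 0; here √(π/(2a)) = 0.75441.
⟨x⁴⟩ = 0.024614.

0.0246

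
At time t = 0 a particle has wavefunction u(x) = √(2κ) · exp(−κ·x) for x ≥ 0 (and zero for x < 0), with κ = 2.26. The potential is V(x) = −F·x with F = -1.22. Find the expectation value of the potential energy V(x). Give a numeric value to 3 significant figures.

0.270

⟨V⟩ = ∫ V(x)·|u|² dx.
Every integrand reduces to terms xʲ·e^(−2κx) on [0, ∞); use ∫₀^∞ xʲ·e^(−2κx) dx = j!/(2κ)^(j+1).
⟨V⟩ = 0.26991.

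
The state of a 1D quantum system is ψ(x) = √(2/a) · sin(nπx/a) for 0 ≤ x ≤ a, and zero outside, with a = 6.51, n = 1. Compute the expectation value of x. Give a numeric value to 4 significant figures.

⟨x⟩ = ∫ x·|ψ|² dx (integrals over the domain).
With sin²θ = (1 − cos2θ)/2 on 0 ≤ x ≤ a: ∫sin²(nπx/a) dx = a/2, ∫x·sin²(nπx/a) dx = a²/4, ∫x²·sin²(nπx/a) dx = a³·(1/6 − 1/(4n²π²)); higher powers xᵏ the same way, integrating xᵏ·cos(2nπx/a) by parts.
⟨x⟩ = 3.2550.

3.255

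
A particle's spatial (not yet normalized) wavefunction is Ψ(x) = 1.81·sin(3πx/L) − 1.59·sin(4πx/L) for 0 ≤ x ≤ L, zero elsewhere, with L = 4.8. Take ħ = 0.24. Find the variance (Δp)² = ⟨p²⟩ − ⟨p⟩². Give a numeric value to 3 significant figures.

Compute ⟨p⟩ and ⟨p²⟩ separately; (Δp)² = ⟨p²⟩ − ⟨p⟩².
d²/dx² sin(jπx/L) = −(jπ/L)²·sin(jπx/L); on 0 ≤ x ≤ L, ∫sin²(jπx/L) dx = L/2 and ∫sin(jπx/L)·sin(lπx/L) dx = 0 for j ≠ l, so only diagonal terms survive in ∫|Ψ|² and ∫Ψ·Ψ″; ∫Ψ·Ψ′ dx = [Ψ²/2] between the walls = 0.
Normalization: ∫|Ψ|² dx = 13.930.
⟨p⟩ = 0.0000 and ⟨p²⟩ = 0.29730.
(Δp)² = 0.29730 − (0.0000)² = 0.29730.

0.297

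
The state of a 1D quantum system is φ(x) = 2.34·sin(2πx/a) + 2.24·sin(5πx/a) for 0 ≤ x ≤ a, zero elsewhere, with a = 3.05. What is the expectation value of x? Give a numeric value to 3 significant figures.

⟨x⟩ = ∫ x·|φ|² dx / ∫|φ|² dx (integrals over the domain).
On 0 ≤ x ≤ a (j ≠ l): ∫sin²(jπx/a) dx = a/2, ∫sin(jπx/a)·sin(lπx/a) dx = 0; diagonal moments ∫x·sin²(jπx/a) dx = a²/4, ∫x²·sin²(jπx/a) dx = a³·(1/6 − 1/(4j²π²)); cross terms ∫x·sin(jπx/a)·sin(lπx/a) dx = 0 for j + l even and −4jla²/(π²(j² − l²)²) for j + l odd, ∫x²·sin(jπx/a)·sin(lπx/a) dx = (−1)^(j+l)·4jla³/(π²(j² − l²)²); higher powers the same way via product-to-sum and parts.
State is unnormalized: ∫|φ|² dx = 16.002, and ∫φ*·x·φ dx = 23.507, so ⟨x⟩ = 23.507 / 16.002.
⟨x⟩ = 1.4690.

1.47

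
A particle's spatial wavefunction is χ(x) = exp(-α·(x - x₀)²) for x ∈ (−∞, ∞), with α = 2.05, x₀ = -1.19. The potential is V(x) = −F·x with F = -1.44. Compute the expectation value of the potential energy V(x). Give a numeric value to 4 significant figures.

⟨V⟩ = ∫ V(x)·|χ|² dx / ∫|χ|² dx.
Gaussian moments (u = x − x₀): ∫u^(2j)·e^(−2αu²) du = (2j−1)!!/(4α)^j · √(π/(2α)), odd powers integrate to 0; here √(π/(2α)) = 0.87535.
State is unnormalized: ∫|χ|² dx = 0.87535, and ∫χ*·V(x)·χ dx = -1.5000, so ⟨V⟩ = -1.5000 / 0.87535.
⟨V⟩ = -1.7136.

-1.714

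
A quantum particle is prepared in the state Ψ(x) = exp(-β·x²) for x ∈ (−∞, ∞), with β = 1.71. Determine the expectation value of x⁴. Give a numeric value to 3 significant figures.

0.0641

⟨x⁴⟩ = ∫ x⁴·|Ψ|² dx / ∫|Ψ|² dx (integrals over the domain).
Gaussian moments: ∫x^(2j)·e^(−2βx²) dx = (2j−1)!!/(4β)^j · √(π/(2β)), odd powers integrate to 0; here √(π/(2β)) = 0.95843.
State is unnormalized: ∫|Ψ|² dx = 0.95843, and ∫Ψ*·x⁴·Ψ dx = 0.061457, so ⟨x⁴⟩ = 0.061457 / 0.95843.
⟨x⁴⟩ = 0.064122.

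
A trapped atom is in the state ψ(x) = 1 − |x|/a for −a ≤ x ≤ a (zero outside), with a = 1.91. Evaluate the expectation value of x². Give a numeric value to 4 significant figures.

⟨x²⟩ = ∫ x²·|ψ|² dx / ∫|ψ|² dx (integrals over the domain).
ψ is even, so ∫ over [−a, a] = 2∫₀ᵃ with ψ = 1 − x/a there: ∫₀ᵃ (1 − x/a)² dx = a/3, ∫₀ᵃ x²(1 − x/a)² dx = a³/30, ∫₀ᵃ x⁴(1 − x/a)² dx = a⁵/105.
State is unnormalized: ∫|ψ|² dx = 1.2733, and ∫ψ*·x²·ψ dx = 0.46452, so ⟨x²⟩ = 0.46452 / 1.2733.
⟨x²⟩ = 0.36481.

0.3648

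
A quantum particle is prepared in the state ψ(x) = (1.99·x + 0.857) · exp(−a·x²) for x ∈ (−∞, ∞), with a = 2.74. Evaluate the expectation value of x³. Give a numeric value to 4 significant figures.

0.07774

⟨x³⟩ = ∫ x³·|ψ|² dx / ∫|ψ|² dx (integrals over the domain).
Expand each integrand as polynomial × e^(−2ax²) and use ∫x^(2j)·e^(−2ax²) dx = (2j−1)!!/(4a)^j · √(π/(2a)), odd powers → 0; here √(π/(2a)) = 0.75715.
State is unnormalized: ∫|ψ|² dx = 0.82967, and ∫ψ*·x³·ψ dx = 0.064498, so ⟨x³⟩ = 0.064498 / 0.82967.
⟨x³⟩ = 0.077740.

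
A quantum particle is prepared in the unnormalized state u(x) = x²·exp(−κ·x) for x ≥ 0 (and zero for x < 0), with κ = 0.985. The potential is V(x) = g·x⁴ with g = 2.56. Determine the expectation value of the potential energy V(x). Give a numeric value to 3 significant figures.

⟨V⟩ = ∫ V(x)·|u|² dx / ∫|u|² dx.
Every integrand reduces to terms xʲ·e^(−2κx) on [0, ∞); use ∫₀^∞ xʲ·e^(−2κx) dx = j!/(2κ)^(j+1).
State is unnormalized: ∫|u|² dx = 0.80887, and ∫u*·V(x)·u dx = 230.97, so ⟨V⟩ = 230.97 / 0.80887.
⟨V⟩ = 285.55.

286.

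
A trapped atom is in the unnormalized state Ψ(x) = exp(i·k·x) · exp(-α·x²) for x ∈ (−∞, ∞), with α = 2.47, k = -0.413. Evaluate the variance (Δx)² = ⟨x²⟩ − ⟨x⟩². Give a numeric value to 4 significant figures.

0.1012

Compute ⟨x⟩ and ⟨x²⟩ separately, then (Δx)² = ⟨x²⟩ − ⟨x⟩².
Gaussian moments: ∫x^(2j)·e^(−2αx²) dx = (2j−1)!!/(4α)^j · √(π/(2α)), odd powers integrate to 0; here √(π/(2α)) = 0.79746.
Normalization: ∫|Ψ|² dx = 0.79746.
⟨x⟩ = 0.0000 and ⟨x²⟩ = 0.10121.
(Δx)² = 0.10121 − (0.0000)² = 0.10121.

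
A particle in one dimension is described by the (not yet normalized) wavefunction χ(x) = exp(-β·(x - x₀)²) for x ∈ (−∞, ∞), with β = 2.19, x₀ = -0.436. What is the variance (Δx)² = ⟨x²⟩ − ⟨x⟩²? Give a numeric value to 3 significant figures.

Compute ⟨x⟩ and ⟨x²⟩ separately, then (Δx)² = ⟨x²⟩ − ⟨x⟩².
Gaussian moments (u = x − x₀): ∫u^(2j)·e^(−2βu²) du = (2j−1)!!/(4β)^j · √(π/(2β)), odd powers integrate to 0; here √(π/(2β)) = 0.84691.
Normalization: ∫|χ|² dx = 0.84691.
⟨x⟩ = -0.43600 and ⟨x²⟩ = 0.30425.
(Δx)² = 0.30425 − (-0.43600)² = 0.11416.

0.114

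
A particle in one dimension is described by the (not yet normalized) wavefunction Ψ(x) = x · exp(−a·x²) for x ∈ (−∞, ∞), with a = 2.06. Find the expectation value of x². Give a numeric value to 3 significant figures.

⟨x²⟩ = ∫ x²·|Ψ|² dx / ∫|Ψ|² dx (integrals over the domain).
Expand each integrand as polynomial × e^(−2ax²) and use ∫x^(2j)·e^(−2ax²) dx = (2j−1)!!/(4a)^j · √(π/(2a)), odd powers → 0; here √(π/(2a)) = 0.87323.
State is unnormalized: ∫|Ψ|² dx = 0.10597, and ∫Ψ*·x²·Ψ dx = 0.038583, so ⟨x²⟩ = 0.038583 / 0.10597.
⟨x²⟩ = 0.36408.

0.364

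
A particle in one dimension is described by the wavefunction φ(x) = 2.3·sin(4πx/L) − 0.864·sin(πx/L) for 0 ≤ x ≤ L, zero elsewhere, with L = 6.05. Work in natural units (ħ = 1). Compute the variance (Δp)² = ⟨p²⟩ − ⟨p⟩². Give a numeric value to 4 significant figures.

Compute ⟨p⟩ and ⟨p²⟩ separately; (Δp)² = ⟨p²⟩ − ⟨p⟩².
d²/dx² sin(jπx/L) = −(jπ/L)²·sin(jπx/L); on 0 ≤ x ≤ L, ∫sin²(jπx/L) dx = L/2 and ∫sin(jπx/L)·sin(lπx/L) dx = 0 for j ≠ l, so only diagonal terms survive in ∫|φ|² and ∫φ·φ″; ∫φ·φ′ dx = [φ²/2] between the walls = 0.
Normalization: ∫|φ|² dx = 18.260.
⟨p⟩ = 0.0000 and ⟨p²⟩ = 3.8141.
(Δp)² = 3.8141 − (0.0000)² = 3.8141.

3.814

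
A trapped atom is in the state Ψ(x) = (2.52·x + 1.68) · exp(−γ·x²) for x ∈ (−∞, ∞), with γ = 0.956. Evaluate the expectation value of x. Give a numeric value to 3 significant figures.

0.494

⟨x⟩ = ∫ x·|Ψ|² dx / ∫|Ψ|² dx (integrals over the domain).
Expand each integrand as polynomial × e^(−2γx²) and use ∫x^(2j)·e^(−2γx²) dx = (2j−1)!!/(4γ)^j · √(π/(2γ)), odd powers → 0; here √(π/(2γ)) = 1.2818.
State is unnormalized: ∫|Ψ|² dx = 5.7465, and ∫Ψ*·x·Ψ dx = 2.8383, so ⟨x⟩ = 2.8383 / 5.7465.
⟨x⟩ = 0.49391.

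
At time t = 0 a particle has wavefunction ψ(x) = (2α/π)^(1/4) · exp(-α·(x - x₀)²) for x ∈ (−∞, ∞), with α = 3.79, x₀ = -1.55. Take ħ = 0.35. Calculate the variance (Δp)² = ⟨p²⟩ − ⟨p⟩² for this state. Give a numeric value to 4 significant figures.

0.4643

Compute ⟨p⟩ and ⟨p²⟩ separately; (Δp)² = ⟨p²⟩ − ⟨p⟩².
Gaussian moments (u = x − x₀): ∫u^(2j)·e^(−2αu²) du = (2j−1)!!/(4α)^j · √(π/(2α)), odd powers integrate to 0; here √(π/(2α)) = 0.64378. Derivatives: d/dx e^(−αu²) = −2αu·e^(−αu²), d²/dx² e^(−αu²) = (4α²u² − 2α)·e^(−αu²).
⟨p⟩ = 0.0000 and ⟨p²⟩ = 0.46428.
(Δp)² = 0.46428 − (0.0000)² = 0.46428.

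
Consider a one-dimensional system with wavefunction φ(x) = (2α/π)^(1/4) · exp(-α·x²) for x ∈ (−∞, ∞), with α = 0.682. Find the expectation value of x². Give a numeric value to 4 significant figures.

⟨x²⟩ = ∫ x²·|φ|² dx (integrals over the domain).
Gaussian moments: ∫x^(2j)·e^(−2αx²) dx = (2j−1)!!/(4α)^j · √(π/(2α)), odd powers integrate to 0; here √(π/(2α)) = 1.5176.
⟨x²⟩ = 0.36657.

0.3666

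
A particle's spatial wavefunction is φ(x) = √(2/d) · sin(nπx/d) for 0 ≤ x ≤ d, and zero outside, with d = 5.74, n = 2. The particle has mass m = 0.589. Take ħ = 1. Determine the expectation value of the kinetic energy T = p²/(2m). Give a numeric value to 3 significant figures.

T = −(ħ²/2m) d²/dx², so ⟨T⟩ = −(ħ²/2m) ∫ φ*·φ'' dx; with m = 0.589.
d/dx sin(nπx/d) = (nπ/d)·cos(nπx/d) and d²/dx² sin(nπx/d) = −(nπ/d)²·sin(nπx/d); on 0 ≤ x ≤ d, ∫sin²(nπx/d) dx = d/2 and ∫sin(nπx/d)·cos(nπx/d) dx = 0.
⟨T⟩ = 1.0172.

1.02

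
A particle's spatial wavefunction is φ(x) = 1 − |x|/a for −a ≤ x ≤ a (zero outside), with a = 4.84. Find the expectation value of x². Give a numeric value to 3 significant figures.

2.34

⟨x²⟩ = ∫ x²·|φ|² dx / ∫|φ|² dx (integrals over the domain).
φ is even, so ∫ over [−a, a] = 2∫₀ᵃ with φ = 1 − x/a there: ∫₀ᵃ (1 − x/a)² dx = a/3, ∫₀ᵃ x²(1 − x/a)² dx = a³/30, ∫₀ᵃ x⁴(1 − x/a)² dx = a⁵/105.
State is unnormalized: ∫|φ|² dx = 3.2267, and ∫φ*·x²·φ dx = 7.5587, so ⟨x²⟩ = 7.5587 / 3.2267.
⟨x²⟩ = 2.3426.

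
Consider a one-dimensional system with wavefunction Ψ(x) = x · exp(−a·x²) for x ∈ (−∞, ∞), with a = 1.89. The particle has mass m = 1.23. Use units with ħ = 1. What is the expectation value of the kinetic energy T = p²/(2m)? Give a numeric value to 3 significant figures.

2.30

T = −(ħ²/2m) d²/dx², so ⟨T⟩ = −(ħ²/2m) ∫ Ψ*·Ψ'' dx / ∫|Ψ|² dx; with m = 1.23.
Expand each integrand as polynomial × e^(−2ax²) and use ∫x^(2j)·e^(−2ax²) dx = (2j−1)!!/(4a)^j · √(π/(2a)), odd powers → 0; here √(π/(2a)) = 0.91165. Differentiate with the product rule, d/dx e^(−ax²) = −2ax·e^(−ax²).
State is unnormalized: ∫|Ψ|² dx = 0.12059, and ∫Ψ*·(−ħ²/2m · Ψ'') dx = 0.27794, so ⟨T⟩ = 0.27794 / 0.12059.
⟨T⟩ = 2.3049.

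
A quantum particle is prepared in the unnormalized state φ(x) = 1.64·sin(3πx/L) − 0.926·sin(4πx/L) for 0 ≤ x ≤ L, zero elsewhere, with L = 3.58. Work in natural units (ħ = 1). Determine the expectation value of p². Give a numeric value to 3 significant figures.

p² φ = −ħ² d²φ/dx²; ⟨p²⟩ = −ħ² ∫ φ*·φ'' dx / ∫|φ|² dx.
d²/dx² sin(jπx/L) = −(jπ/L)²·sin(jπx/L); on 0 ≤ x ≤ L, ∫sin²(jπx/L) dx = L/2 and ∫sin(jπx/L)·sin(lπx/L) dx = 0 for j ≠ l, so only diagonal terms survive in ∫|φ|² and ∫φ·φ″; ∫φ·φ′ dx = [φ²/2] between the walls = 0.
State is unnormalized: ∫|φ|² dx = 6.3493, and ∫φ*·(−ħ² φ'') dx = 52.279, so ⟨p²⟩ = 52.279 / 6.3493.
⟨p²⟩ = 8.2338.

8.23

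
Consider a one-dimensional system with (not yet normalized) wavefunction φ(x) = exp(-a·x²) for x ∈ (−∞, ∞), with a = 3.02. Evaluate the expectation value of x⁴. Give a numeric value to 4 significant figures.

⟨x⁴⟩ = ∫ x⁴·|φ|² dx / ∫|φ|² dx (integrals over the domain).
Gaussian moments: ∫x^(2j)·e^(−2ax²) dx = (2j−1)!!/(4a)^j · √(π/(2a)), odd powers integrate to 0; here √(π/(2a)) = 0.72120.
State is unnormalized: ∫|φ|² dx = 0.72120, and ∫φ*·x⁴·φ dx = 0.014827, so ⟨x⁴⟩ = 0.014827 / 0.72120.
⟨x⁴⟩ = 0.020558.

0.02056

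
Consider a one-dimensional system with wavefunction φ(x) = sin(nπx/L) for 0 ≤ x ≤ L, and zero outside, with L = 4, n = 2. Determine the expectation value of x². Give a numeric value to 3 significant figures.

⟨x²⟩ = ∫ x²·|φ|² dx / ∫|φ|² dx (integrals over the domain).
With sin²θ = (1 − cos2θ)/2 on 0 ≤ x ≤ L: ∫sin²(nπx/L) dx = L/2, ∫x·sin²(nπx/L) dx = L²/4, ∫x²·sin²(nπx/L) dx = L³·(1/6 − 1/(4n²π²)); higher powers xᵏ the same way, integrating xᵏ·cos(2nπx/L) by parts.
State is unnormalized: ∫|φ|² dx = 2.0000, and ∫φ*·x²·φ dx = 10.261, so ⟨x²⟩ = 10.261 / 2.0000.
⟨x²⟩ = 5.1307.

5.13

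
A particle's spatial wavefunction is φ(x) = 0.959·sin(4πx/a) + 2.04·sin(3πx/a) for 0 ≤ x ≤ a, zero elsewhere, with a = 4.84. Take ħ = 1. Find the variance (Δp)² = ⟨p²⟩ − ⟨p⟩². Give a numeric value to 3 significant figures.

Compute ⟨p⟩ and ⟨p²⟩ separately; (Δp)² = ⟨p²⟩ − ⟨p⟩².
d²/dx² sin(jπx/a) = −(jπ/a)²·sin(jπx/a); on 0 ≤ x ≤ a, ∫sin²(jπx/a) dx = a/2 and ∫sin(jπx/a)·sin(lπx/a) dx = 0 for j ≠ l, so only diagonal terms survive in ∫|φ|² and ∫φ·φ″; ∫φ·φ′ dx = [φ²/2] between the walls = 0.
Normalization: ∫|φ|² dx = 12.297.
⟨p⟩ = 0.0000 and ⟨p²⟩ = 4.3256.
(Δp)² = 4.3256 − (0.0000)² = 4.3256.

4.33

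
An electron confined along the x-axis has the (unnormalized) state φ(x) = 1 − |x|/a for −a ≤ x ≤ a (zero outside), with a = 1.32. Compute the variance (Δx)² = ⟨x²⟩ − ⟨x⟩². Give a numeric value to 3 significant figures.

0.174

Compute ⟨x⟩ and ⟨x²⟩ separately, then (Δx)² = ⟨x²⟩ − ⟨x⟩².
φ is even, so ∫ over [−a, a] = 2∫₀ᵃ with φ = 1 − x/a there: ∫₀ᵃ (1 − x/a)² dx = a/3, ∫₀ᵃ x²(1 − x/a)² dx = a³/30, ∫₀ᵃ x⁴(1 − x/a)² dx = a⁵/105.
Normalization: ∫|φ|² dx = 0.88000.
⟨x⟩ = 0.0000 and ⟨x²⟩ = 0.17424.
(Δx)² = 0.17424 − (0.0000)² = 0.17424.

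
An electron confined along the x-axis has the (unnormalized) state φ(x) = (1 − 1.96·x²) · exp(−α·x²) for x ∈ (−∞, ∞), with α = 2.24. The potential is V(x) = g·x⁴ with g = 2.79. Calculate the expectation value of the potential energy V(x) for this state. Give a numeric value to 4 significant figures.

⟨V⟩ = ∫ V(x)·|φ|² dx / ∫|φ|² dx.
Expand each integrand as polynomial × e^(−2αx²) and use ∫x^(2j)·e^(−2αx²) dx = (2j−1)!!/(4α)^j · √(π/(2α)), odd powers → 0; here √(π/(2α)) = 0.83741.
State is unnormalized: ∫|φ|² dx = 0.59125, and ∫φ*·V(x)·φ dx = 0.042545, so ⟨V⟩ = 0.042545 / 0.59125.
⟨V⟩ = 0.071957.

0.07196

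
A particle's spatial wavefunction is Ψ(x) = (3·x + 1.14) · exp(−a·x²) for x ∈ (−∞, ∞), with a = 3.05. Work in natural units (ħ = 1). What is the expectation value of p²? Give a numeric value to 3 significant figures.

5.26

p² Ψ = −ħ² d²Ψ/dx²; ⟨p²⟩ = −ħ² ∫ Ψ*·Ψ'' dx / ∫|Ψ|² dx.
Expand each integrand as polynomial × e^(−2ax²) and use ∫x^(2j)·e^(−2ax²) dx = (2j−1)!!/(4a)^j · √(π/(2a)), odd powers → 0; here √(π/(2a)) = 0.71765. Differentiate with the product rule, d/dx e^(−ax²) = −2ax·e^(−ax²).
State is unnormalized: ∫|Ψ|² dx = 1.4621, and ∫Ψ*·(−ħ² Ψ'') dx = 7.6887, so ⟨p²⟩ = 7.6887 / 1.4621.
⟨p²⟩ = 5.2588.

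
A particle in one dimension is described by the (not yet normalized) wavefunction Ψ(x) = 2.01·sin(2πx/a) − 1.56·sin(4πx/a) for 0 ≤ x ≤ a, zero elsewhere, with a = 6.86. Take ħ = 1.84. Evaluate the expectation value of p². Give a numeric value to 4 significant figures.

p² Ψ = −ħ² d²Ψ/dx²; ⟨p²⟩ = −ħ² ∫ Ψ*·Ψ'' dx / ∫|Ψ|² dx.
d²/dx² sin(jπx/a) = −(jπ/a)²·sin(jπx/a); on 0 ≤ x ≤ a, ∫sin²(jπx/a) dx = a/2 and ∫sin(jπx/a)·sin(lπx/a) dx = 0 for j ≠ l, so only diagonal terms survive in ∫|Ψ|² and ∫Ψ·Ψ″; ∫Ψ·Ψ′ dx = [Ψ²/2] between the walls = 0.
State is unnormalized: ∫|Ψ|² dx = 22.205, and ∫Ψ*·(−ħ² Ψ'') dx = 134.19, so ⟨p²⟩ = 134.19 / 22.205.
⟨p²⟩ = 6.0432.

6.043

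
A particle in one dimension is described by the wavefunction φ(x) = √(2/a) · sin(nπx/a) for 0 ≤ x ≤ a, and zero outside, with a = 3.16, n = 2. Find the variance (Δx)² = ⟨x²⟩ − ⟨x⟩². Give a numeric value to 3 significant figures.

Compute ⟨x⟩ and ⟨x²⟩ separately, then (Δx)² = ⟨x²⟩ − ⟨x⟩².
With sin²θ = (1 − cos2θ)/2 on 0 ≤ x ≤ a: ∫sin²(nπx/a) dx = a/2, ∫x·sin²(nπx/a) dx = a²/4, ∫x²·sin²(nπx/a) dx = a³·(1/6 − 1/(4n²π²)); higher powers xᵏ the same way, integrating xᵏ·cos(2nπx/a) by parts.
⟨x⟩ = 1.5800 and ⟨x²⟩ = 3.2021.
(Δx)² = 3.2021 − (1.5800)² = 0.70566.

0.706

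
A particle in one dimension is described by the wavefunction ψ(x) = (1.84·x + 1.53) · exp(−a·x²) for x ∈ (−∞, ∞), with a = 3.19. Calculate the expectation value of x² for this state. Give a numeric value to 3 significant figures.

⟨x²⟩ = ∫ x²·|ψ|² dx / ∫|ψ|² dx (integrals over the domain).
Expand each integrand as polynomial × e^(−2ax²) and use ∫x^(2j)·e^(−2ax²) dx = (2j−1)!!/(4a)^j · √(π/(2a)), odd powers → 0; here √(π/(2a)) = 0.70172.
State is unnormalized: ∫|ψ|² dx = 1.8288, and ∫ψ*·x²·ψ dx = 0.17251, so ⟨x²⟩ = 0.17251 / 1.8288.
⟨x²⟩ = 0.094327.

0.0943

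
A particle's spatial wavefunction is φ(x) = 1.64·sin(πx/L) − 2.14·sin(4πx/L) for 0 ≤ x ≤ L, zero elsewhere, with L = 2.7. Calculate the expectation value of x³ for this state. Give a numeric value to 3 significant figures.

⟨x³⟩ = ∫ x³·|φ|² dx / ∫|φ|² dx (integrals over the domain).
On 0 ≤ x ≤ L (j ≠ l): ∫sin²(jπx/L) dx = L/2, ∫sin(jπx/L)·sin(lπx/L) dx = 0; diagonal moments ∫x·sin²(jπx/L) dx = L²/4, ∫x²·sin²(jπx/L) dx = L³·(1/6 − 1/(4j²π²)); cross terms ∫x·sin(jπx/L)·sin(lπx/L) dx = 0 for j + l even and −4jlL²/(π²(j² − l²)²) for j + l odd, ∫x²·sin(jπx/L)·sin(lπx/L) dx = (−1)^(j+l)·4jlL³/(π²(j² − l²)²); higher powers the same way via product-to-sum and parts.
State is unnormalized: ∫|φ|² dx = 9.8134, and ∫φ*·x³·φ dx = 46.065, so ⟨x³⟩ = 46.065 / 9.8134.
⟨x³⟩ = 4.6941.

4.69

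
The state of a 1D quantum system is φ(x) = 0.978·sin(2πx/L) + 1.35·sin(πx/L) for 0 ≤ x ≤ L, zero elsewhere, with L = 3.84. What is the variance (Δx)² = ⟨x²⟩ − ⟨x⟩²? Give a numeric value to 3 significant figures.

Compute ⟨x⟩ and ⟨x²⟩ separately, then (Δx)² = ⟨x²⟩ − ⟨x⟩².
On 0 ≤ x ≤ L (j ≠ l): ∫sin²(jπx/L) dx = L/2, ∫sin(jπx/L)·sin(lπx/L) dx = 0; diagonal moments ∫x·sin²(jπx/L) dx = L²/4, ∫x²·sin²(jπx/L) dx = L³·(1/6 − 1/(4j²π²)); cross terms ∫x·sin(jπx/L)·sin(lπx/L) dx = 0 for j + l even and −4jlL²/(π²(j² − l²)²) for j + l odd, ∫x²·sin(jπx/L)·sin(lπx/L) dx = (−1)^(j+l)·4jlL³/(π²(j² − l²)²); higher powers the same way via product-to-sum and parts.
Normalization: ∫|φ|² dx = 5.3356.
⟨x⟩ = 1.2628 and ⟨x²⟩ = 1.8372.
(Δx)² = 1.8372 − (1.2628)² = 0.24265.

0.243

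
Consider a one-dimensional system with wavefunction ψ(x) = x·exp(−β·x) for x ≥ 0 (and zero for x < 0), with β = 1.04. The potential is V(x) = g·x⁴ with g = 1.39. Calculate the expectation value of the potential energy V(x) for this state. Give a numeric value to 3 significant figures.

⟨V⟩ = ∫ V(x)·|ψ|² dx / ∫|ψ|² dx.
Every integrand reduces to terms xʲ·e^(−2βx) on [0, ∞); use ∫₀^∞ xʲ·e^(−2βx) dx = j!/(2β)^(j+1).
State is unnormalized: ∫|ψ|² dx = 0.22225, and ∫ψ*·V(x)·ψ dx = 5.9416, so ⟨V⟩ = 5.9416 / 0.22225.
⟨V⟩ = 26.734.

26.7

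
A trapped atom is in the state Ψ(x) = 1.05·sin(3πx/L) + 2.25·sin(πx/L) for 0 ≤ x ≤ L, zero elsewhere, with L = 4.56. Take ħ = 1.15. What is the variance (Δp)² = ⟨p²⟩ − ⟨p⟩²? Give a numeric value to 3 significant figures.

Compute ⟨p⟩ and ⟨p²⟩ separately; (Δp)² = ⟨p²⟩ − ⟨p⟩².
d²/dx² sin(jπx/L) = −(jπ/L)²·sin(jπx/L); on 0 ≤ x ≤ L, ∫sin²(jπx/L) dx = L/2 and ∫sin(jπx/L)·sin(lπx/L) dx = 0 for j ≠ l, so only diagonal terms survive in ∫|Ψ|² and ∫Ψ·Ψ″; ∫Ψ·Ψ′ dx = [Ψ²/2] between the walls = 0.
Normalization: ∫|Ψ|² dx = 14.056.
⟨p⟩ = 0.0000 and ⟨p²⟩ = 1.5258.
(Δp)² = 1.5258 − (0.0000)² = 1.5258.

1.53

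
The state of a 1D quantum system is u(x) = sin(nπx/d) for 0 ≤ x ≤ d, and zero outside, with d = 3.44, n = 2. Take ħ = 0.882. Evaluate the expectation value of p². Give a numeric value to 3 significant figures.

p² u = −ħ² d²u/dx²; ⟨p²⟩ = −ħ² ∫ u*·u'' dx / ∫|u|² dx.
d/dx sin(nπx/d) = (nπ/d)·cos(nπx/d) and d²/dx² sin(nπx/d) = −(nπ/d)²·sin(nπx/d); on 0 ≤ x ≤ d, ∫sin²(nπx/d) dx = d/2 and ∫sin(nπx/d)·cos(nπx/d) dx = 0.
State is unnormalized: ∫|u|² dx = 1.7200, and ∫u*·(−ħ² u'') dx = 4.4638, so ⟨p²⟩ = 4.4638 / 1.7200.
⟨p²⟩ = 2.5953.

2.60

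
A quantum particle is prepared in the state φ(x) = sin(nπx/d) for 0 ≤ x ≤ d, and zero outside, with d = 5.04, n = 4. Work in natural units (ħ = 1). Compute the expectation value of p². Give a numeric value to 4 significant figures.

p² φ = −ħ² d²φ/dx²; ⟨p²⟩ = −ħ² ∫ φ*·φ'' dx / ∫|φ|² dx.
d/dx sin(nπx/d) = (nπ/d)·cos(nπx/d) and d²/dx² sin(nπx/d) = −(nπ/d)²·sin(nπx/d); on 0 ≤ x ≤ d, ∫sin²(nπx/d) dx = d/2 and ∫sin(nπx/d)·cos(nπx/d) dx = 0.
State is unnormalized: ∫|φ|² dx = 2.5200, and ∫φ*·(−ħ² φ'') dx = 15.666, so ⟨p²⟩ = 15.666 / 2.5200.
⟨p²⟩ = 6.2167.

6.217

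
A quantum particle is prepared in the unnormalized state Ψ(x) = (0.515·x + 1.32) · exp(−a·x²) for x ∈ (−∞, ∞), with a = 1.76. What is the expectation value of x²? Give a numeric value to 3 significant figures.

⟨x²⟩ = ∫ x²·|Ψ|² dx / ∫|Ψ|² dx (integrals over the domain).
Expand each integrand as polynomial × e^(−2ax²) and use ∫x^(2j)·e^(−2ax²) dx = (2j−1)!!/(4a)^j · √(π/(2a)), odd powers → 0; here √(π/(2a)) = 0.94472.
State is unnormalized: ∫|Ψ|² dx = 1.6817, and ∫Ψ*·x²·Ψ dx = 0.24899, so ⟨x²⟩ = 0.24899 / 1.6817.
⟨x²⟩ = 0.14806.

0.148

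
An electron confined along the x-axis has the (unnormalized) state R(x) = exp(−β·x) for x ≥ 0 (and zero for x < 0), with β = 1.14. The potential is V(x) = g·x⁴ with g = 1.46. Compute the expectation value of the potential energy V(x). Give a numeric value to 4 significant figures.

1.297

⟨V⟩ = ∫ V(x)·|R|² dx / ∫|R|² dx.
Every integrand reduces to terms xʲ·e^(−2βx) on [0, ∞); use ∫₀^∞ xʲ·e^(−2βx) dx = j!/(2β)^(j+1).
State is unnormalized: ∫|R|² dx = 0.43860, and ∫R*·V(x)·R dx = 0.56871, so ⟨V⟩ = 0.56871 / 0.43860.
⟨V⟩ = 1.2967.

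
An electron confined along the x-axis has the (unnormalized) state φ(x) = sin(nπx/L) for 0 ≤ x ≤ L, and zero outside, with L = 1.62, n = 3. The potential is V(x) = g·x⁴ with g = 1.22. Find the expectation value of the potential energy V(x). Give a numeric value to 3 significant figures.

⟨V⟩ = ∫ V(x)·|φ|² dx / ∫|φ|² dx.
With sin²θ = (1 − cos2θ)/2 on 0 ≤ x ≤ L: ∫sin²(nπx/L) dx = L/2, ∫x·sin²(nπx/L) dx = L²/4, ∫x²·sin²(nπx/L) dx = L³·(1/6 − 1/(4n²π²)); higher powers xᵏ the same way, integrating xᵏ·cos(2nπx/L) by parts.
State is unnormalized: ∫|φ|² dx = 0.81000, and ∫φ*·V(x)·φ dx = 1.2859, so ⟨V⟩ = 1.2859 / 0.81000.
⟨V⟩ = 1.5875.

1.59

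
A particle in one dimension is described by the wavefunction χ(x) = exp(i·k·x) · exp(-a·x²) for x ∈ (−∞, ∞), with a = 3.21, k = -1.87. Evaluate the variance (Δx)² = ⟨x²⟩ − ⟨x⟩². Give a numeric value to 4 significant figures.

0.07788

Compute ⟨x⟩ and ⟨x²⟩ separately, then (Δx)² = ⟨x²⟩ − ⟨x⟩².
Gaussian moments: ∫x^(2j)·e^(−2ax²) dx = (2j−1)!!/(4a)^j · √(π/(2a)), odd powers integrate to 0; here √(π/(2a)) = 0.69953.
Normalization: ∫|χ|² dx = 0.69953.
⟨x⟩ = 0.0000 and ⟨x²⟩ = 0.077882.
(Δx)² = 0.077882 − (0.0000)² = 0.077882.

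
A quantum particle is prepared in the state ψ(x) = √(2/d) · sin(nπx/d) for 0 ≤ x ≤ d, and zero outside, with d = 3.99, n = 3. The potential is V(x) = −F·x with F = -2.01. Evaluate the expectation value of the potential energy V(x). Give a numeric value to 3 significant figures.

⟨V⟩ = ∫ V(x)·|ψ|² dx.
With sin²θ = (1 − cos2θ)/2 on 0 ≤ x ≤ d: ∫sin²(nπx/d) dx = d/2, ∫x·sin²(nπx/d) dx = d²/4, ∫x²·sin²(nπx/d) dx = d³·(1/6 − 1/(4n²π²)); higher powers xᵏ the same way, integrating xᵏ·cos(2nπx/d) by parts.
⟨V⟩ = 4.0100.

4.01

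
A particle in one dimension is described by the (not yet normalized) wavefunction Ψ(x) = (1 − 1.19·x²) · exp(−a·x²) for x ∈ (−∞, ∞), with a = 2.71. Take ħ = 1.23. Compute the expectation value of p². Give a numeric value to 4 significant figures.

p² Ψ = −ħ² d²Ψ/dx²; ⟨p²⟩ = −ħ² ∫ Ψ*·Ψ'' dx / ∫|Ψ|² dx.
Expand each integrand as polynomial × e^(−2ax²) and use ∫x^(2j)·e^(−2ax²) dx = (2j−1)!!/(4a)^j · √(π/(2a)), odd powers → 0; here √(π/(2a)) = 0.76133. Differentiate with the product rule, d/dx e^(−ax²) = −2ax·e^(−ax²).
State is unnormalized: ∫|Ψ|² dx = 0.62170, and ∫Ψ*·(−ħ² Ψ'') dx = 4.0701, so ⟨p²⟩ = 4.0701 / 0.62170.
⟨p²⟩ = 6.5467.

6.547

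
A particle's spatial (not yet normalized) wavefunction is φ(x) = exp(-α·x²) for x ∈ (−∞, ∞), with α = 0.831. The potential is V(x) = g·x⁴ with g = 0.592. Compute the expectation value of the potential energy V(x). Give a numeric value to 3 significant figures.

⟨V⟩ = ∫ V(x)·|φ|² dx / ∫|φ|² dx.
Gaussian moments: ∫x^(2j)·e^(−2αx²) dx = (2j−1)!!/(4α)^j · √(π/(2α)), odd powers integrate to 0; here √(π/(2α)) = 1.3749.
State is unnormalized: ∫|φ|² dx = 1.3749, and ∫φ*·V(x)·φ dx = 0.22099, so ⟨V⟩ = 0.22099 / 1.3749.
⟨V⟩ = 0.16074.

0.161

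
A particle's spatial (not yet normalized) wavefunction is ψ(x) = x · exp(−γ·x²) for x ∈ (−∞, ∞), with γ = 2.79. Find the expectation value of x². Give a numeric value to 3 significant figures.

0.269

⟨x²⟩ = ∫ x²·|ψ|² dx / ∫|ψ|² dx (integrals over the domain).
Expand each integrand as polynomial × e^(−2γx²) and use ∫x^(2j)·e^(−2γx²) dx = (2j−1)!!/(4γ)^j · √(π/(2γ)), odd powers → 0; here √(π/(2γ)) = 0.75034.
State is unnormalized: ∫|ψ|² dx = 0.067235, and ∫ψ*·x²·ψ dx = 0.018074, so ⟨x²⟩ = 0.018074 / 0.067235.
⟨x²⟩ = 0.26882.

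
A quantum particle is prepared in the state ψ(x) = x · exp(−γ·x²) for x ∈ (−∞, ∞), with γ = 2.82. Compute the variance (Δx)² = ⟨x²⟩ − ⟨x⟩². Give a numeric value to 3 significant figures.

0.266

Compute ⟨x⟩ and ⟨x²⟩ separately, then (Δx)² = ⟨x²⟩ − ⟨x⟩².
Expand each integrand as polynomial × e^(−2γx²) and use ∫x^(2j)·e^(−2γx²) dx = (2j−1)!!/(4γ)^j · √(π/(2γ)), odd powers → 0; here √(π/(2γ)) = 0.74634.
Normalization: ∫|ψ|² dx = 0.066165.
⟨x⟩ = 0.0000 and ⟨x²⟩ = 0.26596.
(Δx)² = 0.26596 − (0.0000)² = 0.26596.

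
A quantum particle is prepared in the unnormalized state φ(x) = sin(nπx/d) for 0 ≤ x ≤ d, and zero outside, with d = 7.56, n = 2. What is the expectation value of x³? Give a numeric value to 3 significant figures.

⟨x³⟩ = ∫ x³·|φ|² dx / ∫|φ|² dx (integrals over the domain).
With sin²θ = (1 − cos2θ)/2 on 0 ≤ x ≤ d: ∫sin²(nπx/d) dx = d/2, ∫x·sin²(nπx/d) dx = d²/4, ∫x²·sin²(nπx/d) dx = d³·(1/6 − 1/(4n²π²)); higher powers xᵏ the same way, integrating xᵏ·cos(2nπx/d) by parts.
State is unnormalized: ∫|φ|² dx = 3.7800, and ∫φ*·x³·φ dx = 377.29, so ⟨x³⟩ = 377.29 / 3.7800.
⟨x³⟩ = 99.812.

99.8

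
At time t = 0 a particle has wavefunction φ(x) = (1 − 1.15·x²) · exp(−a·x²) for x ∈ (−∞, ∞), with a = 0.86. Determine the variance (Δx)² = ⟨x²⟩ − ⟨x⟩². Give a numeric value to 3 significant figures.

0.292

Compute ⟨x⟩ and ⟨x²⟩ separately, then (Δx)² = ⟨x²⟩ − ⟨x⟩².
Expand each integrand as polynomial × e^(−2ax²) and use ∫x^(2j)·e^(−2ax²) dx = (2j−1)!!/(4a)^j · √(π/(2a)), odd powers → 0; here √(π/(2a)) = 1.3515.
Normalization: ∫|φ|² dx = 0.90099.
⟨x⟩ = 0.0000 and ⟨x²⟩ = 0.29239.
(Δx)² = 0.29239 − (0.0000)² = 0.29239.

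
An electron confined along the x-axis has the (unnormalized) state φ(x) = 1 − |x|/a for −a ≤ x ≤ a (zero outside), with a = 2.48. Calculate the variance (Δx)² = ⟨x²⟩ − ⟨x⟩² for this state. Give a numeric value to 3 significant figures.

Compute ⟨x⟩ and ⟨x²⟩ separately, then (Δx)² = ⟨x²⟩ − ⟨x⟩².
φ is even, so ∫ over [−a, a] = 2∫₀ᵃ with φ = 1 − x/a there: ∫₀ᵃ (1 − x/a)² dx = a/3, ∫₀ᵃ x²(1 − x/a)² dx = a³/30, ∫₀ᵃ x⁴(1 − x/a)² dx = a⁵/105.
Normalization: ∫|φ|² dx = 1.6533.
⟨x⟩ = 0.0000 and ⟨x²⟩ = 0.61504.
(Δx)² = 0.61504 − (0.0000)² = 0.61504.

0.615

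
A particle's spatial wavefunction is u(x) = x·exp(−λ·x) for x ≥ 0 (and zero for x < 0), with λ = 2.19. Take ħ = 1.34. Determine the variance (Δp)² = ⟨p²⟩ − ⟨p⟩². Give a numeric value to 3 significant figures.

8.61

Compute ⟨p⟩ and ⟨p²⟩ separately; (Δp)² = ⟨p²⟩ − ⟨p⟩².
Differentiate x·exp(−λ·x) with the product rule; every integrand then reduces to terms xʲ·e^(−2λx) on [0, ∞), with ∫₀^∞ xʲ·e^(−2λx) dx = j!/(2λ)^(j+1).
Normalization: ∫|u|² dx = 0.023802.
⟨p⟩ = 0.0000 and ⟨p²⟩ = 8.6119.
(Δp)² = 8.6119 − (0.0000)² = 8.6119.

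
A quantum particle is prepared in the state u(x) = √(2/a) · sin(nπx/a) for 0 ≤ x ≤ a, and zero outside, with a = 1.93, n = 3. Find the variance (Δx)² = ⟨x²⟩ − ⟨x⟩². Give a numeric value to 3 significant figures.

0.289

Compute ⟨x⟩ and ⟨x²⟩ separately, then (Δx)² = ⟨x²⟩ − ⟨x⟩².
With sin²θ = (1 − cos2θ)/2 on 0 ≤ x ≤ a: ∫sin²(nπx/a) dx = a/2, ∫x·sin²(nπx/a) dx = a²/4, ∫x²·sin²(nπx/a) dx = a³·(1/6 − 1/(4n²π²)); higher powers xᵏ the same way, integrating xᵏ·cos(2nπx/a) by parts.
⟨x⟩ = 0.96500 and ⟨x²⟩ = 1.2207.
(Δx)² = 1.2207 − (0.96500)² = 0.28944.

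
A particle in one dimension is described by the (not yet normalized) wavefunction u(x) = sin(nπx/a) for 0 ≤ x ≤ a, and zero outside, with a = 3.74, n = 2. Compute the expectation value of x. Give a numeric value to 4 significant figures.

⟨x⟩ = ∫ x·|u|² dx / ∫|u|² dx (integrals over the domain).
With sin²θ = (1 − cos2θ)/2 on 0 ≤ x ≤ a: ∫sin²(nπx/a) dx = a/2, ∫x·sin²(nπx/a) dx = a²/4, ∫x²·sin²(nπx/a) dx = a³·(1/6 − 1/(4n²π²)); higher powers xᵏ the same way, integrating xᵏ·cos(2nπx/a) by parts.
State is unnormalized: ∫|u|² dx = 1.8700, and ∫u*·x·u dx = 3.4969, so ⟨x⟩ = 3.4969 / 1.8700.
⟨x⟩ = 1.8700.

1.870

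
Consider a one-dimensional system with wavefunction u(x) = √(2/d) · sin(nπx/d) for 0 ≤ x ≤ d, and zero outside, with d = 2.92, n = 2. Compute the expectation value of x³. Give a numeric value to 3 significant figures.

5.75

⟨x³⟩ = ∫ x³·|u|² dx (integrals over the domain).
With sin²θ = (1 − cos2θ)/2 on 0 ≤ x ≤ d: ∫sin²(nπx/d) dx = d/2, ∫x·sin²(nπx/d) dx = d²/4, ∫x²·sin²(nπx/d) dx = d³·(1/6 − 1/(4n²π²)); higher powers xᵏ the same way, integrating xᵏ·cos(2nπx/d) by parts.
⟨x³⟩ = 5.7513.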